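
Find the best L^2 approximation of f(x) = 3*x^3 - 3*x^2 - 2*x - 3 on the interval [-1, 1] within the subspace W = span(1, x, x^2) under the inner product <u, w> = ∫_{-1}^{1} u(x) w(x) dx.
g(x) = -3*x^2 - x/5 - 3

The best approximation g ∈ W is the orthogonal projection of f onto W. Writing g = a_0 + a_1 x + a_2 x^2, the coefficients solve the normal equations G · a = b where
  G_{ij} = <φ_i, φ_j> and b_i = <f, φ_i>, with φ_0 = 1, φ_1 = x, φ_2 = x^2.
G =
  [2, 0, 2/3]
  [0, 2/3, 0]
  [2/3, 0, 2/5],
b = (-8, -2/15, -16/5).
Solving gives a_0 = -3, a_1 = -1/5, a_2 = -3, so
  g(x) = -3*x^2 - x/5 - 3.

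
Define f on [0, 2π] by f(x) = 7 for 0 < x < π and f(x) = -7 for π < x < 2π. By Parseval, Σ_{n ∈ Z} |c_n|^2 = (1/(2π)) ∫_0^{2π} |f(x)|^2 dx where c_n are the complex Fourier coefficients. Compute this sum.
Σ |c_n|^2 = 49

Parseval equates the L^2 energy of f (normalised by 1/(2π)) with the ℓ^2 sum of its Fourier coefficients: (1/(2π)) ∫_0^{2π} |f|^2 = Σ |c_n|^2.
Compute the left side: (1/(2π)) [∫_0^π 7^2 dx + ∫_π^{2π} (-7)^2 dx] = (1/(2π)) · (49π + 49π) = (49 + 49)/2 = 49.
So Σ_{n ∈ Z} |c_n|^2 = 49.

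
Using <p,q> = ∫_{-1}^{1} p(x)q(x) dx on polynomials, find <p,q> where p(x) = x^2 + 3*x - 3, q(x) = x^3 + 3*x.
<p,q> = 36/5

Expand the product: p(x)·q(x) = x^5 + 3*x^4 + 9*x^2 - 9*x.
∫_{-1}^{1} of each monomial x^k gives [2/(k+1) if k even, 0 if k odd]. Integrating term-by-term (or equivalently evaluating the antiderivative F(x) = x^6/6 + 3*x^5/5 + 3*x^3 - 9*x^2/2 at the endpoints):
  F(1) − F(−1) = -11/15 − (-119/15) = 36/5.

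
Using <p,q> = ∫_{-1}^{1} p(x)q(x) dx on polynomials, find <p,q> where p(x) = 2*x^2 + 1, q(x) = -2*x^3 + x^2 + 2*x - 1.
<p,q> = -28/15

Expand the product: p(x)·q(x) = -4*x^5 + 2*x^4 + 2*x^3 - x^2 + 2*x - 1.
∫_{-1}^{1} of each monomial x^k gives [2/(k+1) if k even, 0 if k odd]. Integrating term-by-term (or equivalently evaluating the antiderivative F(x) = -2*x^6/3 + 2*x^5/5 + x^4/2 - x^3/3 + x^2 - x at the endpoints):
  F(1) − F(−1) = -1/10 − (53/30) = -28/15.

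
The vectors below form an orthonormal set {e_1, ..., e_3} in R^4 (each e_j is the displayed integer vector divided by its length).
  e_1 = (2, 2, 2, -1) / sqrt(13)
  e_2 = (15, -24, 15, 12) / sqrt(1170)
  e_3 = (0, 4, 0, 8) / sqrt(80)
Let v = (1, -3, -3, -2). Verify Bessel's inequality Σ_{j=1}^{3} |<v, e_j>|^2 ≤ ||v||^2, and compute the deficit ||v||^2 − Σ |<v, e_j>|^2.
Σ |<v, e_j>|^2 = 15; ||v||^2 = 23; deficit = 8

Write each e_j = u_j / sqrt(<u_j, u_j>) where u_j is the displayed integer vector. Then <v, e_j> = <v, u_j> / sqrt(<u_j, u_j>), so |<v, e_j>|^2 = <v, u_j>^2 / <u_j, u_j>.
Coefficients: <v, e_1> = -8/sqrt(13), <v, e_2> = 18/sqrt(1170), <v, e_3> = -28/sqrt(80).
Square and sum: Σ |<v, e_j>|^2 = 15.
Compute ||v||^2 = v·v = 23.
Deficit = 23 − 15 = 8 ≥ 0, confirming Bessel's inequality. (The deficit equals ||v − Σ <v,e_j> e_j||^2, the squared distance from v to span{e_j}.)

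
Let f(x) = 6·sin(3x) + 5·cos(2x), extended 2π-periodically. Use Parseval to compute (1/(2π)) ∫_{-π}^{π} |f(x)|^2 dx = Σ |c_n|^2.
Σ |c_n|^2 = 61/2

Expand |f|^2 and use orthogonality of {sin(nx), cos(mx)} on [-π, π]:
  ∫_{-π}^{π} sin(nx)^2 dx = π, ∫ cos(mx)^2 dx = π, and cross terms integrate to 0.
So ∫_{-π}^{π} f(x)^2 dx = 6^2 · π + 5^2 · π = (36 + 25)π.
Divide by 2π: (36 + 25)/2 = 61/2.
By Parseval, this equals Σ |c_n|^2.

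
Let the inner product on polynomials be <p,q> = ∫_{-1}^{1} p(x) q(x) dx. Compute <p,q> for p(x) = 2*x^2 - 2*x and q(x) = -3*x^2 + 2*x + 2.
<p,q> = -12/5

Expand the product: p(x)·q(x) = -6*x^4 + 10*x^3 - 4*x.
∫_{-1}^{1} of each monomial x^k gives [2/(k+1) if k even, 0 if k odd]. Integrating term-by-term (or equivalently evaluating the antiderivative F(x) = -6*x^5/5 + 5*x^4/2 - 2*x^2 at the endpoints):
  F(1) − F(−1) = -7/10 − (17/10) = -12/5.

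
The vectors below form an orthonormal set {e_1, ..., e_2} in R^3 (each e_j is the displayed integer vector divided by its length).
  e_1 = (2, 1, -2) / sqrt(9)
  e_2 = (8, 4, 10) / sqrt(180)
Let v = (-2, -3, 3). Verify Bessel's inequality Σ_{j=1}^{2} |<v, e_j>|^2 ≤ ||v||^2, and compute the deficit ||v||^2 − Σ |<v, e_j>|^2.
Σ |<v, e_j>|^2 = 94/5; ||v||^2 = 22; deficit = 16/5

Write each e_j = u_j / sqrt(<u_j, u_j>) where u_j is the displayed integer vector. Then <v, e_j> = <v, u_j> / sqrt(<u_j, u_j>), so |<v, e_j>|^2 = <v, u_j>^2 / <u_j, u_j>.
Coefficients: <v, e_1> = -13/sqrt(9), <v, e_2> = 2/sqrt(180).
Square and sum: Σ |<v, e_j>|^2 = 94/5.
Compute ||v||^2 = v·v = 22.
Deficit = 22 − 94/5 = 16/5 ≥ 0, confirming Bessel's inequality. (The deficit equals ||v − Σ <v,e_j> e_j||^2, the squared distance from v to span{e_j}.)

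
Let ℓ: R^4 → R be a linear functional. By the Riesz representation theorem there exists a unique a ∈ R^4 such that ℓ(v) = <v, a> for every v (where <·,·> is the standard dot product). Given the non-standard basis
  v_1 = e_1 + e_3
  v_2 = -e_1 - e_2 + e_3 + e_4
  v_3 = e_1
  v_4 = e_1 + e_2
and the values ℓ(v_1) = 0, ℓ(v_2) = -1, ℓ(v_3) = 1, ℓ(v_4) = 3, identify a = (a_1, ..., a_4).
a = (1, 2, -1, 3)

Write a = (a_1, ..., a_4) in the standard basis. For each basis vector v_i, ℓ(v_i) = <v_i, a> is a linear equation in the a_j's. Collect the n equations into a matrix system V a = ℓ, where row i of V is v_i (expressed in the standard basis). Since V is invertible (lower-triangular with 1s on the diagonal, up to permutation), solve by back-substitution:
  V =
[[1, 0, 1, 0],
 [-1, -1, 1, 1],
 [1, 0, 0, 0],
 [1, 1, 0, 0]]
  V a = (0, -1, 1, 3)
Solving gives a = (1, 2, -1, 3).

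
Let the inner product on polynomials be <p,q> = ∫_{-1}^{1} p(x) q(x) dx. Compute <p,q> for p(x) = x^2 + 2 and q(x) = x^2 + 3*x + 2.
<p,q> = 166/15

Expand the product: p(x)·q(x) = x^4 + 3*x^3 + 4*x^2 + 6*x + 4.
∫_{-1}^{1} of each monomial x^k gives [2/(k+1) if k even, 0 if k odd]. Integrating term-by-term (or equivalently evaluating the antiderivative F(x) = x^5/5 + 3*x^4/4 + 4*x^3/3 + 3*x^2 + 4*x at the endpoints):
  F(1) − F(−1) = 557/60 − (-107/60) = 166/15.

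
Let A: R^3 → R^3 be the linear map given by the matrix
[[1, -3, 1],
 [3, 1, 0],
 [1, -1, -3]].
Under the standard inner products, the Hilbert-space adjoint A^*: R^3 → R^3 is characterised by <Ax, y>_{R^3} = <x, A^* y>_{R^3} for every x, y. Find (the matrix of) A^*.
A^* = A^T =
[[1, 3, 1],
 [-3, 1, -1],
 [1, 0, -3]]

For real matrices with standard dot products, the defining identity <Ax, y> = <x, A^* y> gives (Ax)^T y = x^T (A^*) y, i.e. x^T A^T y = x^T (A^*) y. Since this holds for all x, y, we must have A^* = A^T. Therefore
A^* =
[[1, 3, 1],
 [-3, 1, -1],
 [1, 0, -3]].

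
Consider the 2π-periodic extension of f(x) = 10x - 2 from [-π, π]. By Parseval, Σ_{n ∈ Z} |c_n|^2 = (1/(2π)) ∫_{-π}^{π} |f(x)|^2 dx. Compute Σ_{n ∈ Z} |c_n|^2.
Σ |c_n|^2 = 100π^2/3 + 4

Expand and integrate term by term over [-π, π]:
  ∫ (10x)^2 dx = 100·(2π^3/3); ∫ 2·10·(-2)·x dx = 0 (odd integrand); ∫ (-2)^2 dx = 4·2π.
So (1/(2π)) ∫_{-π}^{π} (10x - 2)^2 dx = 100π^2/3 + 4 = 100π^2/3 + 4.
Parseval ⇒ Σ |c_n|^2 = 100π^2/3 + 4.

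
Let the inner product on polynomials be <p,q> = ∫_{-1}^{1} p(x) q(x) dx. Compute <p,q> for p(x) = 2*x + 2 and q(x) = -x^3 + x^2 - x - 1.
<p,q> = -24/5

Expand the product: p(x)·q(x) = -2*x^4 - 4*x - 2.
∫_{-1}^{1} of each monomial x^k gives [2/(k+1) if k even, 0 if k odd]. Integrating term-by-term (or equivalently evaluating the antiderivative F(x) = -2*x^5/5 - 2*x^2 - 2*x at the endpoints):
  F(1) − F(−1) = -22/5 − (2/5) = -24/5.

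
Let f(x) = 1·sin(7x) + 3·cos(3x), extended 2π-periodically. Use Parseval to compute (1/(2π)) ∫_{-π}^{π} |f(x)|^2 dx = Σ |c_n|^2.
Σ |c_n|^2 = 5

Expand |f|^2 and use orthogonality of {sin(nx), cos(mx)} on [-π, π]:
  ∫_{-π}^{π} sin(nx)^2 dx = π, ∫ cos(mx)^2 dx = π, and cross terms integrate to 0.
So ∫_{-π}^{π} f(x)^2 dx = 1^2 · π + 3^2 · π = (1 + 9)π.
Divide by 2π: (1 + 9)/2 = 5.
By Parseval, this equals Σ |c_n|^2.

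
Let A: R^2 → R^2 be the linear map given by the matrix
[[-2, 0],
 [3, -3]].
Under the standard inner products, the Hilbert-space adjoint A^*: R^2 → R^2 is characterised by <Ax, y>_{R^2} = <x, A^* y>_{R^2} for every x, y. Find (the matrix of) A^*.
A^* = A^T =
[[-2, 3],
 [0, -3]]

For real matrices with standard dot products, the defining identity <Ax, y> = <x, A^* y> gives (Ax)^T y = x^T (A^*) y, i.e. x^T A^T y = x^T (A^*) y. Since this holds for all x, y, we must have A^* = A^T. Therefore
A^* =
[[-2, 3],
 [0, -3]].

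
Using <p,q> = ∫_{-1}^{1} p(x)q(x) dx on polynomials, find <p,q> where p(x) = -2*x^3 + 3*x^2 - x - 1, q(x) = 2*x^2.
<p,q> = 16/15

Expand the product: p(x)·q(x) = -4*x^5 + 6*x^4 - 2*x^3 - 2*x^2.
∫_{-1}^{1} of each monomial x^k gives [2/(k+1) if k even, 0 if k odd]. Integrating term-by-term (or equivalently evaluating the antiderivative F(x) = -2*x^6/3 + 6*x^5/5 - x^4/2 - 2*x^3/3 at the endpoints):
  F(1) − F(−1) = -19/30 − (-17/10) = 16/15.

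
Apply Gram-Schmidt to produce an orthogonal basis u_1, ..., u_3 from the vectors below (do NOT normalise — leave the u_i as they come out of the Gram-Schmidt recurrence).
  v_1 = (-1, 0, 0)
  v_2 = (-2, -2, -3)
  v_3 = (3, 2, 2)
Orthogonal basis:
  u_1 = (-1, 0, 0)
  u_2 = (0, -2, -3)
  u_3 = (0, 6/13, -4/13)

Apply the Gram-Schmidt recurrence
  u_1 = v_1
  u_i = v_i − Σ_{j<i} ((v_i · u_j) / (u_j · u_j)) · u_j.

Step by step this gives:
  u_1 = (-1, 0, 0)
  u_2 = (0, -2, -3)
  u_3 = (0, 6/13, -4/13)

Orthogonality check:
  u_2 · u_1 = 0 (should be 0)
  u_3 · u_1 = 0 (should be 0)
  u_3 · u_2 = 0 (should be 0)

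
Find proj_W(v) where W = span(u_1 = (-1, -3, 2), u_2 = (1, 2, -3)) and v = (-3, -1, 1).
proj_W(v) = (-16/27, -40/27, 40/27)

Set up U = [u_1 | ... | u_2] ∈ R^(3×2). The projector onto W = col(U) is P = U (U^T U)^(-1) U^T.
Compute U^T U =
  [14, -13]
  [-13, 14],
and U^T v = (8, -8).
Solve U^T U · c = U^T v for the coefficients: c = (8/27, -8/27). The projection is proj_W(v) = U c.
Check: (v - proj_W(v)) · u_1 = 0  (should be 0).
Check: (v - proj_W(v)) · u_2 = 0  (should be 0).
Result: proj_W(v) = (-16/27, -40/27, 40/27).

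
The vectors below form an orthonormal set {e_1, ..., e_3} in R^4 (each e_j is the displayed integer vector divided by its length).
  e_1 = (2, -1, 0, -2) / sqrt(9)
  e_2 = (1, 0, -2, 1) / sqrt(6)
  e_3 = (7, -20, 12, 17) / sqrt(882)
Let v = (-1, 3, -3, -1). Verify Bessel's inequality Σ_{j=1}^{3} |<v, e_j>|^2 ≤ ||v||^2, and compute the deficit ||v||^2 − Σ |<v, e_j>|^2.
Σ |<v, e_j>|^2 = 2939/147; ||v||^2 = 20; deficit = 1/147

Write each e_j = u_j / sqrt(<u_j, u_j>) where u_j is the displayed integer vector. Then <v, e_j> = <v, u_j> / sqrt(<u_j, u_j>), so |<v, e_j>|^2 = <v, u_j>^2 / <u_j, u_j>.
Coefficients: <v, e_1> = -3/sqrt(9), <v, e_2> = 4/sqrt(6), <v, e_3> = -120/sqrt(882).
Square and sum: Σ |<v, e_j>|^2 = 2939/147.
Compute ||v||^2 = v·v = 20.
Deficit = 20 − 2939/147 = 1/147 ≥ 0, confirming Bessel's inequality. (The deficit equals ||v − Σ <v,e_j> e_j||^2, the squared distance from v to span{e_j}.)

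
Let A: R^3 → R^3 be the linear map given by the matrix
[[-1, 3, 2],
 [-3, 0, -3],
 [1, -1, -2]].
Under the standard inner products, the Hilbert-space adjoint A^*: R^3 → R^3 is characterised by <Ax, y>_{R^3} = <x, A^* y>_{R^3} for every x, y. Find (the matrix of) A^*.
A^* = A^T =
[[-1, -3, 1],
 [3, 0, -1],
 [2, -3, -2]]

For real matrices with standard dot products, the defining identity <Ax, y> = <x, A^* y> gives (Ax)^T y = x^T (A^*) y, i.e. x^T A^T y = x^T (A^*) y. Since this holds for all x, y, we must have A^* = A^T. Therefore
A^* =
[[-1, -3, 1],
 [3, 0, -1],
 [2, -3, -2]].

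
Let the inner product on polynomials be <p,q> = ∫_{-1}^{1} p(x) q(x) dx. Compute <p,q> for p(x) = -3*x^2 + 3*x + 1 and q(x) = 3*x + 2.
<p,q> = 6

Expand the product: p(x)·q(x) = -9*x^3 + 3*x^2 + 9*x + 2.
∫_{-1}^{1} of each monomial x^k gives [2/(k+1) if k even, 0 if k odd]. Integrating term-by-term (or equivalently evaluating the antiderivative F(x) = -9*x^4/4 + x^3 + 9*x^2/2 + 2*x at the endpoints):
  F(1) − F(−1) = 21/4 − (-3/4) = 6.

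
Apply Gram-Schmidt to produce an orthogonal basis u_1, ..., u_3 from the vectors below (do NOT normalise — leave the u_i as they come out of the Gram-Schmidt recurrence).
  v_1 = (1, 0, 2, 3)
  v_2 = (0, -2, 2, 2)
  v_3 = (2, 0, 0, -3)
Orthogonal basis:
  u_1 = (1, 0, 2, 3)
  u_2 = (-5/7, -2, 4/7, -1/7)
  u_3 = (40/17, -7/17, 19/17, -26/17)

Apply the Gram-Schmidt recurrence
  u_1 = v_1
  u_i = v_i − Σ_{j<i} ((v_i · u_j) / (u_j · u_j)) · u_j.

Step by step this gives:
  u_1 = (1, 0, 2, 3)
  u_2 = (-5/7, -2, 4/7, -1/7)
  u_3 = (40/17, -7/17, 19/17, -26/17)

Orthogonality check:
  u_2 · u_1 = 0 (should be 0)
  u_3 · u_1 = 0 (should be 0)
  u_3 · u_2 = 0 (should be 0)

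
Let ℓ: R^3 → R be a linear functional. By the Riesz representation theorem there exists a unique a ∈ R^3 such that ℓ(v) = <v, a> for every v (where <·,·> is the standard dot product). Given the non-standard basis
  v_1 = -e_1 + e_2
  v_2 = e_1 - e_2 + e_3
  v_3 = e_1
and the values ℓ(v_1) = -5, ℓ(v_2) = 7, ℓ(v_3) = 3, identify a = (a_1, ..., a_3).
a = (3, -2, 2)

Write a = (a_1, ..., a_3) in the standard basis. For each basis vector v_i, ℓ(v_i) = <v_i, a> is a linear equation in the a_j's. Collect the n equations into a matrix system V a = ℓ, where row i of V is v_i (expressed in the standard basis). Since V is invertible (lower-triangular with 1s on the diagonal, up to permutation), solve by back-substitution:
  V =
[[-1, 1, 0],
 [1, -1, 1],
 [1, 0, 0]]
  V a = (-5, 7, 3)
Solving gives a = (3, -2, 2).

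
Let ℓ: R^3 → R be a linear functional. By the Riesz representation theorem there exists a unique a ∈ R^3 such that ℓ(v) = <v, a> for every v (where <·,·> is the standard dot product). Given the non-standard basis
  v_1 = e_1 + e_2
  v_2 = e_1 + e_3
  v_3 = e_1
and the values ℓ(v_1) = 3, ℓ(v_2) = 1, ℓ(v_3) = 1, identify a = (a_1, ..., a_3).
a = (1, 2, 0)

Write a = (a_1, ..., a_3) in the standard basis. For each basis vector v_i, ℓ(v_i) = <v_i, a> is a linear equation in the a_j's. Collect the n equations into a matrix system V a = ℓ, where row i of V is v_i (expressed in the standard basis). Since V is invertible (lower-triangular with 1s on the diagonal, up to permutation), solve by back-substitution:
  V =
[[1, 1, 0],
 [1, 0, 1],
 [1, 0, 0]]
  V a = (3, 1, 1)
Solving gives a = (1, 2, 0).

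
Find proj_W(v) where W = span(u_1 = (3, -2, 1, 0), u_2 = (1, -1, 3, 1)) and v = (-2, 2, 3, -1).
proj_W(v) = (-59/26, 15/13, 55/26, 14/13)

Set up U = [u_1 | ... | u_2] ∈ R^(4×2). The projector onto W = col(U) is P = U (U^T U)^(-1) U^T.
Compute U^T U =
  [14, 8]
  [8, 12],
and U^T v = (-7, 4).
Solve U^T U · c = U^T v for the coefficients: c = (-29/26, 14/13). The projection is proj_W(v) = U c.
Check: (v - proj_W(v)) · u_1 = 0  (should be 0).
Check: (v - proj_W(v)) · u_2 = 0  (should be 0).
Result: proj_W(v) = (-59/26, 15/13, 55/26, 14/13).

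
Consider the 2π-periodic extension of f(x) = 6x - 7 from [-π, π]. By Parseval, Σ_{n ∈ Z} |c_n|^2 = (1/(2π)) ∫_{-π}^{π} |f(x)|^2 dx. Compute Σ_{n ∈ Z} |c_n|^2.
Σ |c_n|^2 = 12π^2 + 49

Expand and integrate term by term over [-π, π]:
  ∫ (6x)^2 dx = 36·(2π^3/3); ∫ 2·6·(-7)·x dx = 0 (odd integrand); ∫ (-7)^2 dx = 49·2π.
So (1/(2π)) ∫_{-π}^{π} (6x - 7)^2 dx = 36π^2/3 + 49 = 12π^2 + 49.
Parseval ⇒ Σ |c_n|^2 = 12π^2 + 49.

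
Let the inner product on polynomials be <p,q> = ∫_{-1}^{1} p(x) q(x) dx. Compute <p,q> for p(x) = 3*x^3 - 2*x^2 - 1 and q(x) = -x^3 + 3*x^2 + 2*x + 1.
<p,q> = -130/21

Expand the product: p(x)·q(x) = -3*x^6 + 11*x^5 - 5*x^2 - 2*x - 1.
∫_{-1}^{1} of each monomial x^k gives [2/(k+1) if k even, 0 if k odd]. Integrating term-by-term (or equivalently evaluating the antiderivative F(x) = -3*x^7/7 + 11*x^6/6 - 5*x^3/3 - x^2 - x at the endpoints):
  F(1) − F(−1) = -95/42 − (55/14) = -130/21.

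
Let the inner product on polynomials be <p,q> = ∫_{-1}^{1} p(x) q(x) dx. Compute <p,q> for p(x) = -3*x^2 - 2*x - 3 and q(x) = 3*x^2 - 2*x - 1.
<p,q> = 16/15

Expand the product: p(x)·q(x) = -9*x^4 - 2*x^2 + 8*x + 3.
∫_{-1}^{1} of each monomial x^k gives [2/(k+1) if k even, 0 if k odd]. Integrating term-by-term (or equivalently evaluating the antiderivative F(x) = -9*x^5/5 - 2*x^3/3 + 4*x^2 + 3*x at the endpoints):
  F(1) − F(−1) = 68/15 − (52/15) = 16/15.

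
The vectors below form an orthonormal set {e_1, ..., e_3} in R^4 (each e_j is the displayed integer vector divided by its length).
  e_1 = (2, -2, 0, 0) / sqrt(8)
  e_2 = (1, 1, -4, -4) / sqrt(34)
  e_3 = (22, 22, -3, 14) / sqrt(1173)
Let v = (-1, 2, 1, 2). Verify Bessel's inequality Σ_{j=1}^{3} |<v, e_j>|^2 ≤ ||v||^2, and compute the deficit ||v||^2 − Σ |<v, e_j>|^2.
Σ |<v, e_j>|^2 = 686/69; ||v||^2 = 10; deficit = 4/69

Write each e_j = u_j / sqrt(<u_j, u_j>) where u_j is the displayed integer vector. Then <v, e_j> = <v, u_j> / sqrt(<u_j, u_j>), so |<v, e_j>|^2 = <v, u_j>^2 / <u_j, u_j>.
Coefficients: <v, e_1> = -6/sqrt(8), <v, e_2> = -11/sqrt(34), <v, e_3> = 47/sqrt(1173).
Square and sum: Σ |<v, e_j>|^2 = 686/69.
Compute ||v||^2 = v·v = 10.
Deficit = 10 − 686/69 = 4/69 ≥ 0, confirming Bessel's inequality. (The deficit equals ||v − Σ <v,e_j> e_j||^2, the squared distance from v to span{e_j}.)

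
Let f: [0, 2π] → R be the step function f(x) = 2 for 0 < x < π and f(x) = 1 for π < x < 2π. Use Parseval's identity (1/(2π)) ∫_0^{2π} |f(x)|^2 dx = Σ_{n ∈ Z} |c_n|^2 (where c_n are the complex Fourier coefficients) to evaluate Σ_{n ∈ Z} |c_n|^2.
Σ |c_n|^2 = 5/2

Parseval equates the L^2 energy of f (normalised by 1/(2π)) with the ℓ^2 sum of its Fourier coefficients: (1/(2π)) ∫_0^{2π} |f|^2 = Σ |c_n|^2.
Compute the left side: (1/(2π)) [∫_0^π 2^2 dx + ∫_π^{2π} 1^2 dx] = (1/(2π)) · (4π + 1π) = (4 + 1)/2 = 5/2.
So Σ_{n ∈ Z} |c_n|^2 = 5/2.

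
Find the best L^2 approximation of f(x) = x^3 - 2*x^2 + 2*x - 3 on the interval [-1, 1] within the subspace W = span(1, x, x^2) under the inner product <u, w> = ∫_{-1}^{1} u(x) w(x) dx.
g(x) = -2*x^2 + 13*x/5 - 3

The best approximation g ∈ W is the orthogonal projection of f onto W. Writing g = a_0 + a_1 x + a_2 x^2, the coefficients solve the normal equations G · a = b where
  G_{ij} = <φ_i, φ_j> and b_i = <f, φ_i>, with φ_0 = 1, φ_1 = x, φ_2 = x^2.
G =
  [2, 0, 2/3]
  [0, 2/3, 0]
  [2/3, 0, 2/5],
b = (-22/3, 26/15, -14/5).
Solving gives a_0 = -3, a_1 = 13/5, a_2 = -2, so
  g(x) = -2*x^2 + 13*x/5 - 3.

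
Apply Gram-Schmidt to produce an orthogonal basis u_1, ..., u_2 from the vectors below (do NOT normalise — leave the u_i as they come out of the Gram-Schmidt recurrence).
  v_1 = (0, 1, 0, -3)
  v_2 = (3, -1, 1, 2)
Orthogonal basis:
  u_1 = (0, 1, 0, -3)
  u_2 = (3, -3/10, 1, -1/10)

Apply the Gram-Schmidt recurrence
  u_1 = v_1
  u_i = v_i − Σ_{j<i} ((v_i · u_j) / (u_j · u_j)) · u_j.

Step by step this gives:
  u_1 = (0, 1, 0, -3)
  u_2 = (3, -3/10, 1, -1/10)

Orthogonality check:
  u_2 · u_1 = 0 (should be 0)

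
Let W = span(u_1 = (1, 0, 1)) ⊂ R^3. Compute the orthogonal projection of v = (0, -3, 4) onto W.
proj_W(v) = (2, 0, 2)

Set up U = [u_1 | ... | u_1] ∈ R^(3×1). The projector onto W = col(U) is P = U (U^T U)^(-1) U^T.
Compute U^T U =
  [2],
and U^T v = (4).
Solve U^T U · c = U^T v for the coefficients: c = (2). The projection is proj_W(v) = U c.
Check: (v - proj_W(v)) · u_1 = 0  (should be 0).
Result: proj_W(v) = (2, 0, 2).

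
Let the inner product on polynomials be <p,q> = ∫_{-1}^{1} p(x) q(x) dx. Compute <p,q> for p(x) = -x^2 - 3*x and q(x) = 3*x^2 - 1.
<p,q> = -8/15

Expand the product: p(x)·q(x) = -3*x^4 - 9*x^3 + x^2 + 3*x.
∫_{-1}^{1} of each monomial x^k gives [2/(k+1) if k even, 0 if k odd]. Integrating term-by-term (or equivalently evaluating the antiderivative F(x) = -3*x^5/5 - 9*x^4/4 + x^3/3 + 3*x^2/2 at the endpoints):
  F(1) − F(−1) = -61/60 − (-29/60) = -8/15.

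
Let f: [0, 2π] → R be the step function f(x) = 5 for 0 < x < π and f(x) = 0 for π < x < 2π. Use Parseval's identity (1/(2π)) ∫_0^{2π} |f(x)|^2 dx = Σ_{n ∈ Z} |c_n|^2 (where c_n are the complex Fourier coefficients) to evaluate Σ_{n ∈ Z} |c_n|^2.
Σ |c_n|^2 = 25/2

Parseval equates the L^2 energy of f (normalised by 1/(2π)) with the ℓ^2 sum of its Fourier coefficients: (1/(2π)) ∫_0^{2π} |f|^2 = Σ |c_n|^2.
Compute the left side: (1/(2π)) [∫_0^π 5^2 dx + ∫_π^{2π} 0^2 dx] = (1/(2π)) · (25π + 0π) = (25 + 0)/2 = 25/2.
So Σ_{n ∈ Z} |c_n|^2 = 25/2.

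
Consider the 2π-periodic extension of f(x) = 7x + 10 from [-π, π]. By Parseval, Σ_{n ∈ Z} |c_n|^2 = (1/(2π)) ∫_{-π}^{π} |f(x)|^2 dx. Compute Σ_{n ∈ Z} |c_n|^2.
Σ |c_n|^2 = 49π^2/3 + 100

Expand and integrate term by term over [-π, π]:
  ∫ (7x)^2 dx = 49·(2π^3/3); ∫ 2·7·(10)·x dx = 0 (odd integrand); ∫ 10^2 dx = 100·2π.
So (1/(2π)) ∫_{-π}^{π} (7x + 10)^2 dx = 49π^2/3 + 100 = 49π^2/3 + 100.
Parseval ⇒ Σ |c_n|^2 = 49π^2/3 + 100.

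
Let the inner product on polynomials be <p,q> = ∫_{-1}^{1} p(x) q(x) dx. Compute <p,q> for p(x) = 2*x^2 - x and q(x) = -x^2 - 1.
<p,q> = -32/15

Expand the product: p(x)·q(x) = -2*x^4 + x^3 - 2*x^2 + x.
∫_{-1}^{1} of each monomial x^k gives [2/(k+1) if k even, 0 if k odd]. Integrating term-by-term (or equivalently evaluating the antiderivative F(x) = -2*x^5/5 + x^4/4 - 2*x^3/3 + x^2/2 at the endpoints):
  F(1) − F(−1) = -19/60 − (109/60) = -32/15.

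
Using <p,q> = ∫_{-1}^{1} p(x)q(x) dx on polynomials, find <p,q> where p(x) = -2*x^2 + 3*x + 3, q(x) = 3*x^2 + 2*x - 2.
<p,q> = -26/15

Expand the product: p(x)·q(x) = -6*x^4 + 5*x^3 + 19*x^2 - 6.
∫_{-1}^{1} of each monomial x^k gives [2/(k+1) if k even, 0 if k odd]. Integrating term-by-term (or equivalently evaluating the antiderivative F(x) = -6*x^5/5 + 5*x^4/4 + 19*x^3/3 - 6*x at the endpoints):
  F(1) − F(−1) = 23/60 − (127/60) = -26/15.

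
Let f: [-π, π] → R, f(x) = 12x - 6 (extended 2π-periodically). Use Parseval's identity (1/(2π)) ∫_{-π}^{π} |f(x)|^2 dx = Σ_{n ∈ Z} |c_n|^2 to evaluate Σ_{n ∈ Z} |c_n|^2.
Σ |c_n|^2 = 48π^2 + 36

Expand and integrate term by term over [-π, π]:
  ∫ (12x)^2 dx = 144·(2π^3/3); ∫ 2·12·(-6)·x dx = 0 (odd integrand); ∫ (-6)^2 dx = 36·2π.
So (1/(2π)) ∫_{-π}^{π} (12x - 6)^2 dx = 144π^2/3 + 36 = 48π^2 + 36.
Parseval ⇒ Σ |c_n|^2 = 48π^2 + 36.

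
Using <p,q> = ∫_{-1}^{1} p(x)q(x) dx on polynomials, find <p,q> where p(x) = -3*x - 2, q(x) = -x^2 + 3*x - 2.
<p,q> = 10/3

Expand the product: p(x)·q(x) = 3*x^3 - 7*x^2 + 4.
∫_{-1}^{1} of each monomial x^k gives [2/(k+1) if k even, 0 if k odd]. Integrating term-by-term (or equivalently evaluating the antiderivative F(x) = 3*x^4/4 - 7*x^3/3 + 4*x at the endpoints):
  F(1) − F(−1) = 29/12 − (-11/12) = 10/3.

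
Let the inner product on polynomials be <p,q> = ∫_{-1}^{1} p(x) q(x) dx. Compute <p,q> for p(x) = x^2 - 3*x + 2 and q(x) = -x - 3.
<p,q> = -12

Expand the product: p(x)·q(x) = -x^3 + 7*x - 6.
∫_{-1}^{1} of each monomial x^k gives [2/(k+1) if k even, 0 if k odd]. Integrating term-by-term (or equivalently evaluating the antiderivative F(x) = -x^4/4 + 7*x^2/2 - 6*x at the endpoints):
  F(1) − F(−1) = -11/4 − (37/4) = -12.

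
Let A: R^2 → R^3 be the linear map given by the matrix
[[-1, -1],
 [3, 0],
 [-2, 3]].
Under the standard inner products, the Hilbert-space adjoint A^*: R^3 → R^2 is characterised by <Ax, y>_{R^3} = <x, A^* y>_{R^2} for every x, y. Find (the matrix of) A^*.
A^* = A^T =
[[-1, 3, -2],
 [-1, 0, 3]]

For real matrices with standard dot products, the defining identity <Ax, y> = <x, A^* y> gives (Ax)^T y = x^T (A^*) y, i.e. x^T A^T y = x^T (A^*) y. Since this holds for all x, y, we must have A^* = A^T. Therefore
A^* =
[[-1, 3, -2],
 [-1, 0, 3]].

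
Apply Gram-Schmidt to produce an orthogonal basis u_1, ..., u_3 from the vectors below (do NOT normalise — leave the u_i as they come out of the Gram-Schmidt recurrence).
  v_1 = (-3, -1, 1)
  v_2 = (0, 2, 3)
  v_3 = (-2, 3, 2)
Orthogonal basis:
  u_1 = (-3, -1, 1)
  u_2 = (3/11, 23/11, 32/11)
  u_3 = (-125/142, 225/142, -75/71)

Apply the Gram-Schmidt recurrence
  u_1 = v_1
  u_i = v_i − Σ_{j<i} ((v_i · u_j) / (u_j · u_j)) · u_j.

Step by step this gives:
  u_1 = (-3, -1, 1)
  u_2 = (3/11, 23/11, 32/11)
  u_3 = (-125/142, 225/142, -75/71)

Orthogonality check:
  u_2 · u_1 = 0 (should be 0)
  u_3 · u_1 = 0 (should be 0)
  u_3 · u_2 = 0 (should be 0)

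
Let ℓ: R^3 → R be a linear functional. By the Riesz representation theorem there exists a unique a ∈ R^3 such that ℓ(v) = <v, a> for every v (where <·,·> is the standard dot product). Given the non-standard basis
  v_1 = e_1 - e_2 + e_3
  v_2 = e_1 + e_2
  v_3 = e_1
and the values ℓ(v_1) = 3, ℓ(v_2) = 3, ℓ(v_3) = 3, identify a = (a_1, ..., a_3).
a = (3, 0, 0)

Write a = (a_1, ..., a_3) in the standard basis. For each basis vector v_i, ℓ(v_i) = <v_i, a> is a linear equation in the a_j's. Collect the n equations into a matrix system V a = ℓ, where row i of V is v_i (expressed in the standard basis). Since V is invertible (lower-triangular with 1s on the diagonal, up to permutation), solve by back-substitution:
  V =
[[1, -1, 1],
 [1, 1, 0],
 [1, 0, 0]]
  V a = (3, 3, 3)
Solving gives a = (3, 0, 0).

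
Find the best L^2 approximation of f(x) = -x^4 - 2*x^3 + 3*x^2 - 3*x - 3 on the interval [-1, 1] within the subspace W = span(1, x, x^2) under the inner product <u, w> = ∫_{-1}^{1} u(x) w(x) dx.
g(x) = 15*x^2/7 - 21*x/5 - 102/35

The best approximation g ∈ W is the orthogonal projection of f onto W. Writing g = a_0 + a_1 x + a_2 x^2, the coefficients solve the normal equations G · a = b where
  G_{ij} = <φ_i, φ_j> and b_i = <f, φ_i>, with φ_0 = 1, φ_1 = x, φ_2 = x^2.
G =
  [2, 0, 2/3]
  [0, 2/3, 0]
  [2/3, 0, 2/5],
b = (-22/5, -14/5, -38/35).
Solving gives a_0 = -102/35, a_1 = -21/5, a_2 = 15/7, so
  g(x) = 15*x^2/7 - 21*x/5 - 102/35.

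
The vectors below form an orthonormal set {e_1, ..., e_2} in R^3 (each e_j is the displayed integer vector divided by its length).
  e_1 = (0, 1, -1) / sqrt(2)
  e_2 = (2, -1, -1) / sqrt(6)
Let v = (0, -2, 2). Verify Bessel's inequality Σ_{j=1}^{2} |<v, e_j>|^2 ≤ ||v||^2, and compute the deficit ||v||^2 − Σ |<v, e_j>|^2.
Σ |<v, e_j>|^2 = 8; ||v||^2 = 8; deficit = 0

Write each e_j = u_j / sqrt(<u_j, u_j>) where u_j is the displayed integer vector. Then <v, e_j> = <v, u_j> / sqrt(<u_j, u_j>), so |<v, e_j>|^2 = <v, u_j>^2 / <u_j, u_j>.
Coefficients: <v, e_1> = -4/sqrt(2), <v, e_2> = 0/sqrt(6).
Square and sum: Σ |<v, e_j>|^2 = 8.
Compute ||v||^2 = v·v = 8.
Deficit = 8 − 8 = 0 ≥ 0, confirming Bessel's inequality. (The deficit equals ||v − Σ <v,e_j> e_j||^2, the squared distance from v to span{e_j}.)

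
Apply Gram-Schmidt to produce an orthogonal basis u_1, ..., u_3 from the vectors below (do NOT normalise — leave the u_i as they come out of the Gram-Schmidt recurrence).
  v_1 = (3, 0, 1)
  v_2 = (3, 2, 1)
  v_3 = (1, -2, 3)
Orthogonal basis:
  u_1 = (3, 0, 1)
  u_2 = (0, 2, 0)
  u_3 = (-4/5, 0, 12/5)

Apply the Gram-Schmidt recurrence
  u_1 = v_1
  u_i = v_i − Σ_{j<i} ((v_i · u_j) / (u_j · u_j)) · u_j.

Step by step this gives:
  u_1 = (3, 0, 1)
  u_2 = (0, 2, 0)
  u_3 = (-4/5, 0, 12/5)

Orthogonality check:
  u_2 · u_1 = 0 (should be 0)
  u_3 · u_1 = 0 (should be 0)
  u_3 · u_2 = 0 (should be 0)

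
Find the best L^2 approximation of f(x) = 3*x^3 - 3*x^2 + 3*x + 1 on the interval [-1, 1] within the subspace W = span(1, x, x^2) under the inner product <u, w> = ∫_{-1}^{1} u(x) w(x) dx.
g(x) = -3*x^2 + 24*x/5 + 1

The best approximation g ∈ W is the orthogonal projection of f onto W. Writing g = a_0 + a_1 x + a_2 x^2, the coefficients solve the normal equations G · a = b where
  G_{ij} = <φ_i, φ_j> and b_i = <f, φ_i>, with φ_0 = 1, φ_1 = x, φ_2 = x^2.
G =
  [2, 0, 2/3]
  [0, 2/3, 0]
  [2/3, 0, 2/5],
b = (0, 16/5, -8/15).
Solving gives a_0 = 1, a_1 = 24/5, a_2 = -3, so
  g(x) = -3*x^2 + 24*x/5 + 1.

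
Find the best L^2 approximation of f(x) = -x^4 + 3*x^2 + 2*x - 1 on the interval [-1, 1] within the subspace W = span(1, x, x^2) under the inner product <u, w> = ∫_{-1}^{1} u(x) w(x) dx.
g(x) = 15*x^2/7 + 2*x - 32/35

The best approximation g ∈ W is the orthogonal projection of f onto W. Writing g = a_0 + a_1 x + a_2 x^2, the coefficients solve the normal equations G · a = b where
  G_{ij} = <φ_i, φ_j> and b_i = <f, φ_i>, with φ_0 = 1, φ_1 = x, φ_2 = x^2.
G =
  [2, 0, 2/3]
  [0, 2/3, 0]
  [2/3, 0, 2/5],
b = (-2/5, 4/3, 26/105).
Solving gives a_0 = -32/35, a_1 = 2, a_2 = 15/7, so
  g(x) = 15*x^2/7 + 2*x - 32/35.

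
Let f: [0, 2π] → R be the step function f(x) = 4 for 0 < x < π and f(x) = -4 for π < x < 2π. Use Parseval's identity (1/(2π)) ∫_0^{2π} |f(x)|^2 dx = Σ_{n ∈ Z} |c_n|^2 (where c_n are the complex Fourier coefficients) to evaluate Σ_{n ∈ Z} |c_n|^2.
Σ |c_n|^2 = 16

Parseval equates the L^2 energy of f (normalised by 1/(2π)) with the ℓ^2 sum of its Fourier coefficients: (1/(2π)) ∫_0^{2π} |f|^2 = Σ |c_n|^2.
Compute the left side: (1/(2π)) [∫_0^π 4^2 dx + ∫_π^{2π} (-4)^2 dx] = (1/(2π)) · (16π + 16π) = (16 + 16)/2 = 16.
So Σ_{n ∈ Z} |c_n|^2 = 16.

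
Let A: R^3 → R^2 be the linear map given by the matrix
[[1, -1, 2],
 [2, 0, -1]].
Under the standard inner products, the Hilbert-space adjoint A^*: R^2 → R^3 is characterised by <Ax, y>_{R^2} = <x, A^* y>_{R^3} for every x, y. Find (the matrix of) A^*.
A^* = A^T =
[[1, 2],
 [-1, 0],
 [2, -1]]

For real matrices with standard dot products, the defining identity <Ax, y> = <x, A^* y> gives (Ax)^T y = x^T (A^*) y, i.e. x^T A^T y = x^T (A^*) y. Since this holds for all x, y, we must have A^* = A^T. Therefore
A^* =
[[1, 2],
 [-1, 0],
 [2, -1]].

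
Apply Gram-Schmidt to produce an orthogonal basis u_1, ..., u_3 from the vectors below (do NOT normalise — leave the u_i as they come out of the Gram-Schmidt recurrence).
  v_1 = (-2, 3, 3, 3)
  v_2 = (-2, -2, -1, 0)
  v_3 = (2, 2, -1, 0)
Orthogonal basis:
  u_1 = (-2, 3, 3, 3)
  u_2 = (-72/31, -47/31, -16/31, 15/31)
  u_3 = (-12/127, 98/127, -172/127, 66/127)

Apply the Gram-Schmidt recurrence
  u_1 = v_1
  u_i = v_i − Σ_{j<i} ((v_i · u_j) / (u_j · u_j)) · u_j.

Step by step this gives:
  u_1 = (-2, 3, 3, 3)
  u_2 = (-72/31, -47/31, -16/31, 15/31)
  u_3 = (-12/127, 98/127, -172/127, 66/127)

Orthogonality check:
  u_2 · u_1 = 0 (should be 0)
  u_3 · u_1 = 0 (should be 0)
  u_3 · u_2 = 0 (should be 0)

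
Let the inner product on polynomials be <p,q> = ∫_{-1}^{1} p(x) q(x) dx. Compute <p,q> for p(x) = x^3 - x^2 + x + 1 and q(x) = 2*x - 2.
<p,q> = -8/15

Expand the product: p(x)·q(x) = 2*x^4 - 4*x^3 + 4*x^2 - 2.
∫_{-1}^{1} of each monomial x^k gives [2/(k+1) if k even, 0 if k odd]. Integrating term-by-term (or equivalently evaluating the antiderivative F(x) = 2*x^5/5 - x^4 + 4*x^3/3 - 2*x at the endpoints):
  F(1) − F(−1) = -19/15 − (-11/15) = -8/15.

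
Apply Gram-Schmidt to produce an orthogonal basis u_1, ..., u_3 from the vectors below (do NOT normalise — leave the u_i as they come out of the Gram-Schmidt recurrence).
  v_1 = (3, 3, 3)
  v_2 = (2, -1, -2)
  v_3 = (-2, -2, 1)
Orthogonal basis:
  u_1 = (3, 3, 3)
  u_2 = (7/3, -2/3, -5/3)
  u_3 = (9/26, -18/13, 27/26)

Apply the Gram-Schmidt recurrence
  u_1 = v_1
  u_i = v_i − Σ_{j<i} ((v_i · u_j) / (u_j · u_j)) · u_j.

Step by step this gives:
  u_1 = (3, 3, 3)
  u_2 = (7/3, -2/3, -5/3)
  u_3 = (9/26, -18/13, 27/26)

Orthogonality check:
  u_2 · u_1 = 0 (should be 0)
  u_3 · u_1 = 0 (should be 0)
  u_3 · u_2 = 0 (should be 0)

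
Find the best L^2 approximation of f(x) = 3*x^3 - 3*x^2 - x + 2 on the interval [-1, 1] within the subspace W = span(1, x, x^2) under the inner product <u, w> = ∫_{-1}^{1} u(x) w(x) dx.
g(x) = -3*x^2 + 4*x/5 + 2

The best approximation g ∈ W is the orthogonal projection of f onto W. Writing g = a_0 + a_1 x + a_2 x^2, the coefficients solve the normal equations G · a = b where
  G_{ij} = <φ_i, φ_j> and b_i = <f, φ_i>, with φ_0 = 1, φ_1 = x, φ_2 = x^2.
G =
  [2, 0, 2/3]
  [0, 2/3, 0]
  [2/3, 0, 2/5],
b = (2, 8/15, 2/15).
Solving gives a_0 = 2, a_1 = 4/5, a_2 = -3, so
  g(x) = -3*x^2 + 4*x/5 + 2.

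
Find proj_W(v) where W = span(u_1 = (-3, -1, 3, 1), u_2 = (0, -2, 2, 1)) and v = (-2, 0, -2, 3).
proj_W(v) = (-12/11, 58/99, 14/99, -1/9)

Set up U = [u_1 | ... | u_2] ∈ R^(4×2). The projector onto W = col(U) is P = U (U^T U)^(-1) U^T.
Compute U^T U =
  [20, 9]
  [9, 9],
and U^T v = (3, -1).
Solve U^T U · c = U^T v for the coefficients: c = (4/11, -47/99). The projection is proj_W(v) = U c.
Check: (v - proj_W(v)) · u_1 = 0  (should be 0).
Check: (v - proj_W(v)) · u_2 = 0  (should be 0).
Result: proj_W(v) = (-12/11, 58/99, 14/99, -1/9).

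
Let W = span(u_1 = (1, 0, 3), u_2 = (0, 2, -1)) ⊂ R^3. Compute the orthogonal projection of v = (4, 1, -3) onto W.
proj_W(v) = (-10/41, 70/41, -65/41)

Set up U = [u_1 | ... | u_2] ∈ R^(3×2). The projector onto W = col(U) is P = U (U^T U)^(-1) U^T.
Compute U^T U =
  [10, -3]
  [-3, 5],
and U^T v = (-5, 5).
Solve U^T U · c = U^T v for the coefficients: c = (-10/41, 35/41). The projection is proj_W(v) = U c.
Check: (v - proj_W(v)) · u_1 = 0  (should be 0).
Check: (v - proj_W(v)) · u_2 = 0  (should be 0).
Result: proj_W(v) = (-10/41, 70/41, -65/41).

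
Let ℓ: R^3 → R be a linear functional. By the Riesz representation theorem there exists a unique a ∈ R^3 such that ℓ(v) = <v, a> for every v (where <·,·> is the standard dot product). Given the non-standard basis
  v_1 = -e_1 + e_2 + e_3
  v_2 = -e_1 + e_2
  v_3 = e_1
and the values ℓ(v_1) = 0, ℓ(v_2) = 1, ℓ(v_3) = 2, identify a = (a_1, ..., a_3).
a = (2, 3, -1)

Write a = (a_1, ..., a_3) in the standard basis. For each basis vector v_i, ℓ(v_i) = <v_i, a> is a linear equation in the a_j's. Collect the n equations into a matrix system V a = ℓ, where row i of V is v_i (expressed in the standard basis). Since V is invertible (lower-triangular with 1s on the diagonal, up to permutation), solve by back-substitution:
  V =
[[-1, 1, 1],
 [-1, 1, 0],
 [1, 0, 0]]
  V a = (0, 1, 2)
Solving gives a = (2, 3, -1).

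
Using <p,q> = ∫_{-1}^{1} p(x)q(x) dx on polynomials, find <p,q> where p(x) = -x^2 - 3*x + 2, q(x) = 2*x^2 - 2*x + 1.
<p,q> = 46/5

Expand the product: p(x)·q(x) = -2*x^4 - 4*x^3 + 9*x^2 - 7*x + 2.
∫_{-1}^{1} of each monomial x^k gives [2/(k+1) if k even, 0 if k odd]. Integrating term-by-term (or equivalently evaluating the antiderivative F(x) = -2*x^5/5 - x^4 + 3*x^3 - 7*x^2/2 + 2*x at the endpoints):
  F(1) − F(−1) = 1/10 − (-91/10) = 46/5.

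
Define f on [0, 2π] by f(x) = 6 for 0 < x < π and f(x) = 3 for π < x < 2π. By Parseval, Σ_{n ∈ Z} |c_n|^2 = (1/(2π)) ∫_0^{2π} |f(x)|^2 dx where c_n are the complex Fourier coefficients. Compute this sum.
Σ |c_n|^2 = 45/2

Parseval equates the L^2 energy of f (normalised by 1/(2π)) with the ℓ^2 sum of its Fourier coefficients: (1/(2π)) ∫_0^{2π} |f|^2 = Σ |c_n|^2.
Compute the left side: (1/(2π)) [∫_0^π 6^2 dx + ∫_π^{2π} 3^2 dx] = (1/(2π)) · (36π + 9π) = (36 + 9)/2 = 45/2.
So Σ_{n ∈ Z} |c_n|^2 = 45/2.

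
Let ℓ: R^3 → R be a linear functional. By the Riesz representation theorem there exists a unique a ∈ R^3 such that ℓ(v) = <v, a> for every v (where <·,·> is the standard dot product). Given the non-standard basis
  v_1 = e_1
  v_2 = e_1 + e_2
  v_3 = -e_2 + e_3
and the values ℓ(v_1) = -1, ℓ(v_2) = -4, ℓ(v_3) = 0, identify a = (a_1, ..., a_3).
a = (-1, -3, -3)

Write a = (a_1, ..., a_3) in the standard basis. For each basis vector v_i, ℓ(v_i) = <v_i, a> is a linear equation in the a_j's. Collect the n equations into a matrix system V a = ℓ, where row i of V is v_i (expressed in the standard basis). Since V is invertible (lower-triangular with 1s on the diagonal, up to permutation), solve by back-substitution:
  V =
[[1, 0, 0],
 [1, 1, 0],
 [0, -1, 1]]
  V a = (-1, -4, 0)
Solving gives a = (-1, -3, -3).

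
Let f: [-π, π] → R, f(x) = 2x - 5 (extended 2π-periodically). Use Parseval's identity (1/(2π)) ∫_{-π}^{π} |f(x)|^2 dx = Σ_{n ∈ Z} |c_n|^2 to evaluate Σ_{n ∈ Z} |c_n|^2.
Σ |c_n|^2 = 4π^2/3 + 25

Expand and integrate term by term over [-π, π]:
  ∫ (2x)^2 dx = 4·(2π^3/3); ∫ 2·2·(-5)·x dx = 0 (odd integrand); ∫ (-5)^2 dx = 25·2π.
So (1/(2π)) ∫_{-π}^{π} (2x - 5)^2 dx = 4π^2/3 + 25 = 4π^2/3 + 25.
Parseval ⇒ Σ |c_n|^2 = 4π^2/3 + 25.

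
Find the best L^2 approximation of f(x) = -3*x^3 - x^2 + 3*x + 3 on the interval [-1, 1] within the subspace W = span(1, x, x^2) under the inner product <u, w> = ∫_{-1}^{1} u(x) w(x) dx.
g(x) = -x^2 + 6*x/5 + 3

The best approximation g ∈ W is the orthogonal projection of f onto W. Writing g = a_0 + a_1 x + a_2 x^2, the coefficients solve the normal equations G · a = b where
  G_{ij} = <φ_i, φ_j> and b_i = <f, φ_i>, with φ_0 = 1, φ_1 = x, φ_2 = x^2.
G =
  [2, 0, 2/3]
  [0, 2/3, 0]
  [2/3, 0, 2/5],
b = (16/3, 4/5, 8/5).
Solving gives a_0 = 3, a_1 = 6/5, a_2 = -1, so
  g(x) = -x^2 + 6*x/5 + 3.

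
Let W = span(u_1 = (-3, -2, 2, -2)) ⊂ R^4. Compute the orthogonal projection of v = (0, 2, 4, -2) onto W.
proj_W(v) = (-8/7, -16/21, 16/21, -16/21)

Set up U = [u_1 | ... | u_1] ∈ R^(4×1). The projector onto W = col(U) is P = U (U^T U)^(-1) U^T.
Compute U^T U =
  [21],
and U^T v = (8).
Solve U^T U · c = U^T v for the coefficients: c = (8/21). The projection is proj_W(v) = U c.
Check: (v - proj_W(v)) · u_1 = 0  (should be 0).
Result: proj_W(v) = (-8/7, -16/21, 16/21, -16/21).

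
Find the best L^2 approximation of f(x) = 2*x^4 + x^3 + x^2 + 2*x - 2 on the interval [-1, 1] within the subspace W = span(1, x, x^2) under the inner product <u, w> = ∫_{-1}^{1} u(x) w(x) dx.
g(x) = 19*x^2/7 + 13*x/5 - 76/35

The best approximation g ∈ W is the orthogonal projection of f onto W. Writing g = a_0 + a_1 x + a_2 x^2, the coefficients solve the normal equations G · a = b where
  G_{ij} = <φ_i, φ_j> and b_i = <f, φ_i>, with φ_0 = 1, φ_1 = x, φ_2 = x^2.
G =
  [2, 0, 2/3]
  [0, 2/3, 0]
  [2/3, 0, 2/5],
b = (-38/15, 26/15, -38/105).
Solving gives a_0 = -76/35, a_1 = 13/5, a_2 = 19/7, so
  g(x) = 19*x^2/7 + 13*x/5 - 76/35.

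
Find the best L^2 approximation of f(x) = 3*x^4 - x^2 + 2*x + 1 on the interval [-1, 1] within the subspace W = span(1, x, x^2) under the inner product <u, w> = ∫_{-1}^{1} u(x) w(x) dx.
g(x) = 11*x^2/7 + 2*x + 26/35

The best approximation g ∈ W is the orthogonal projection of f onto W. Writing g = a_0 + a_1 x + a_2 x^2, the coefficients solve the normal equations G · a = b where
  G_{ij} = <φ_i, φ_j> and b_i = <f, φ_i>, with φ_0 = 1, φ_1 = x, φ_2 = x^2.
G =
  [2, 0, 2/3]
  [0, 2/3, 0]
  [2/3, 0, 2/5],
b = (38/15, 4/3, 118/105).
Solving gives a_0 = 26/35, a_1 = 2, a_2 = 11/7, so
  g(x) = 11*x^2/7 + 2*x + 26/35.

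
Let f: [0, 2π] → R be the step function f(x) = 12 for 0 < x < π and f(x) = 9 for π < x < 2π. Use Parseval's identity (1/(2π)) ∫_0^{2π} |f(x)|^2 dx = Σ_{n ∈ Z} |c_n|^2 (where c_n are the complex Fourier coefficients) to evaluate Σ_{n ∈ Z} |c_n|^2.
Σ |c_n|^2 = 225/2

Parseval equates the L^2 energy of f (normalised by 1/(2π)) with the ℓ^2 sum of its Fourier coefficients: (1/(2π)) ∫_0^{2π} |f|^2 = Σ |c_n|^2.
Compute the left side: (1/(2π)) [∫_0^π 12^2 dx + ∫_π^{2π} 9^2 dx] = (1/(2π)) · (144π + 81π) = (144 + 81)/2 = 225/2.
So Σ_{n ∈ Z} |c_n|^2 = 225/2.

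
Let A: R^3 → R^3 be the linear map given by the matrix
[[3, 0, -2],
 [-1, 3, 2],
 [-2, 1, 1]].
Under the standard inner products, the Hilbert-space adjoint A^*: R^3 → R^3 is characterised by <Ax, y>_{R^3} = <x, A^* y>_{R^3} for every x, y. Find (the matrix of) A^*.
A^* = A^T =
[[3, -1, -2],
 [0, 3, 1],
 [-2, 2, 1]]

For real matrices with standard dot products, the defining identity <Ax, y> = <x, A^* y> gives (Ax)^T y = x^T (A^*) y, i.e. x^T A^T y = x^T (A^*) y. Since this holds for all x, y, we must have A^* = A^T. Therefore
A^* =
[[3, -1, -2],
 [0, 3, 1],
 [-2, 2, 1]].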